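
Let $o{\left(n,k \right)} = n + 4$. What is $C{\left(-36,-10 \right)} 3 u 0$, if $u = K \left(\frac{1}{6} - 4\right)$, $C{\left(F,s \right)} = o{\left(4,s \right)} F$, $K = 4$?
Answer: $0$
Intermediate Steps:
$o{\left(n,k \right)} = 4 + n$
$C{\left(F,s \right)} = 8 F$ ($C{\left(F,s \right)} = \left(4 + 4\right) F = 8 F$)
$u = - \frac{46}{3}$ ($u = 4 \left(\frac{1}{6} - 4\right) = 4 \left(- \frac{23}{6}\right) = - \frac{46}{3} \approx -15.333$)
$C{\left(-36,-10 \right)} 3 u 0 = 8 \left(-36\right) 3 \left(- \frac{46}{3}\right) 0 = - 288 \left(\left(-46\right) 0\right) = \left(-288\right) 0 = 0$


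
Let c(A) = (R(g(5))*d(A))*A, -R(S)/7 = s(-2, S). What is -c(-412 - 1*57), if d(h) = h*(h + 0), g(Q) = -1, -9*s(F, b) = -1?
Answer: -722131963/9 ≈ -8.0237e+7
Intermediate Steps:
s(F, b) = ⅑ (s(F, b) = -⅑*(-1) = ⅑)
d(h) = h² (d(h) = h*h = h²)
R(S) = -7/9 (R(S) = -7*⅑ = -7/9)
c(A) = -7*A³/9 (c(A) = (-7*A²/9)*A = -7*A³/9)
-c(-412 - 1*57) = -(-7)*(-412 - 1*57)³/9 = -(-7)*(-412 - 57)³/9 = -(-7)*(-469)³/9 = -(-7)*(-103161709)/9 = -1*722131963/9 = -722131963/9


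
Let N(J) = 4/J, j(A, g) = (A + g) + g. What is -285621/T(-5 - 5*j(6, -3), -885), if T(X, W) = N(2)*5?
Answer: -285621/10 ≈ -28562.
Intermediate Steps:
j(A, g) = A + 2*g
T(X, W) = 10 (T(X, W) = (4/2)*5 = (4*(½))*5 = 2*5 = 10)
-285621/T(-5 - 5*j(6, -3), -885) = -285621/10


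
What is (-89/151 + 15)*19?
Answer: 41344/151 ≈ 273.80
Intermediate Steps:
(-89/151 + 15)*19 = (2176/151)*19 = 41344/151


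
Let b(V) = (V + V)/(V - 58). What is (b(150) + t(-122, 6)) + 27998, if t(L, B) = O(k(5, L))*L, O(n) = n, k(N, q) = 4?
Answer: 632805/23 ≈ 27513.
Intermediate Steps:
b(V) = 2*V/(-58 + V) (b(V) = (2*V)/(-58 + V) = 2*V/(-58 + V))
t(L, B) = 4*L
(b(150) + t(-122, 6)) + 27998 = (2*150/(-58 + 150) + 4*(-122)) + 27998 = (2*150/92 - 488) + 27998 = (2*150*(1/92) - 488) + 27998 = (75/23 - 488) + 27998 = -11149/23 + 27998 = 632805/23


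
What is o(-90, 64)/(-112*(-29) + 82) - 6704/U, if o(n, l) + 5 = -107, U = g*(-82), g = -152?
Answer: -741259/1297035 ≈ -0.57150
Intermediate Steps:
U = 12464 (U = -152*(-82) = 12464)
o(n, l) = -112 (o(n, l) = -5 - 107 = -112)
o(-90, 64)/(-112*(-29) + 82) - 6704/U = -112/(-112*(-29) + 82) - 6704/12464 = -112/(3248 + 82) - 6704*1/12464 = -112/3330 - 419/779 = -112*1/3330 - 419/779 = -56/1665 - 419/779 = -741259/1297035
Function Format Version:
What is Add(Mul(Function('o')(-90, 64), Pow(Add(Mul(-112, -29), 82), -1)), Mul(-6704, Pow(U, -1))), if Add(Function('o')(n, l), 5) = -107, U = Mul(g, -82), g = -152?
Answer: Rational(-741259, 1297035) ≈ -0.57150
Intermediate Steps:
U = 12464 (U = Mul(-152, -82) = 12464)
Function('o')(n, l) = -112 (Function('o')(n, l) = Add(-5, -107) = -112)
Add(Mul(Function('o')(-90, 64), Pow(Add(Mul(-112, -29), 82), -1)), Mul(-6704, Pow(U, -1))) = Add(Mul(-112, Pow(Add(Mul(-112, -29), 82), -1)), Mul(-6704, Pow(12464, -1))) = Add(Mul(-112, Pow(Add(3248, 82), -1)), Mul(-6704, Rational(1, 12464))) = Add(Mul(-112, Pow(3330, -1)), Rational(-419, 779)) = Add(Mul(-112, Rational(1, 3330)), Rational(-419, 779)) = Add(Rational(-56, 1665), Rational(-419, 779)) = Rational(-741259, 1297035)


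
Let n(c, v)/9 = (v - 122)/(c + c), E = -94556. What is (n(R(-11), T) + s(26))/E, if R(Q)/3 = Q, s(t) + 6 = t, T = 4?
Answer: -397/1040116 ≈ -0.00038169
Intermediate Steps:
s(t) = -6 + t
R(Q) = 3*Q
n(c, v) = 9*(-122 + v)/(2*c) (n(c, v) = 9*((v - 122)/(c + c)) = 9*((-122 + v)/((2*c))) = 9*((-122 + v)*(1/(2*c))) = 9*((-122 + v)/(2*c)) = 9*(-122 + v)/(2*c))
(n(R(-11), T) + s(26))/E = (9*(-122 + 4)/(2*((3*(-11)))) + (-6 + 26))/(-94556) = ((9/2)*(-118)/(-33) + 20)*(-1/94556) = ((9/2)*(-1/33)*(-118) + 20)*(-1/94556) = (177/11 + 20)*(-1/94556) = (397/11)*(-1/94556) = -397/1040116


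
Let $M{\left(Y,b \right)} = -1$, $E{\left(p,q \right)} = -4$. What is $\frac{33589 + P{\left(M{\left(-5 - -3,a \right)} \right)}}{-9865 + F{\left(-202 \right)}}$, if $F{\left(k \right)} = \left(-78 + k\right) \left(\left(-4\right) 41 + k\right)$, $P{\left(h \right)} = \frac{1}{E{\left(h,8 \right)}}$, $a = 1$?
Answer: $\frac{26871}{74092} \approx 0.36267$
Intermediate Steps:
$P{\left(h \right)} = - \frac{1}{4}$ ($P{\left(h \right)} = \frac{1}{-4} = - \frac{1}{4}$)
$F{\left(k \right)} = \left(-164 + k\right) \left(-78 + k\right)$ ($F{\left(k \right)} = \left(-78 + k\right) \left(-164 + k\right) = \left(-164 + k\right) \left(-78 + k\right)$)
$\frac{33589 + P{\left(M{\left(-5 - -3,a \right)} \right)}}{-9865 + F{\left(-202 \right)}} = \frac{33589 - \frac{1}{4}}{-9865 + \left(12792 + \left(-202\right)^{2} - -48884\right)} = \frac{134355}{4 \left(-9865 + \left(12792 + 40804 + 48884\right)\right)} = \frac{134355}{4 \left(-9865 + 102480\right)} = \frac{134355}{4 \cdot 92615} = \frac{134355}{4} \cdot \frac{1}{92615} = \frac{26871}{74092}$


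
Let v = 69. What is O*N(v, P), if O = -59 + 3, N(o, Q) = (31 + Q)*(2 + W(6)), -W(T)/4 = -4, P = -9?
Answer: -22176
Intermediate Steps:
W(T) = 16 (W(T) = -4*(-4) = 16)
N(o, Q) = 558 + 18*Q (N(o, Q) = (31 + Q)*(2 + 16) = (31 + Q)*18 = 558 + 18*Q)
O = -56
O*N(v, P) = -56*(558 + 18*(-9)) = -56*(558 - 162) = -56*396 = -22176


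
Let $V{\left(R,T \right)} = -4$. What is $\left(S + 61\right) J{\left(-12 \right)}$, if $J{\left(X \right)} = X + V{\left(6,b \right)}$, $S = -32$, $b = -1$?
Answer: $-464$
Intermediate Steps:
$J{\left(X \right)} = -4 + X$ ($J{\left(X \right)} = X - 4 = -4 + X$)
$\left(S + 61\right) J{\left(-12 \right)} = \left(-32 + 61\right) \left(-4 - 12\right) = 29 \left(-16\right) = -464$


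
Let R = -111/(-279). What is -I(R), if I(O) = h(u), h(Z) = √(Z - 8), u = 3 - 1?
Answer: -I*√6 ≈ -2.4495*I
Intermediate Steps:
u = 2
R = 37/93 (R = -111*(-1/279) = 37/93 ≈ 0.39785)
h(Z) = √(-8 + Z)
I(O) = I*√6 (I(O) = √(-8 + 2) = √(-6) = I*√6)
-I(R) = -I*√6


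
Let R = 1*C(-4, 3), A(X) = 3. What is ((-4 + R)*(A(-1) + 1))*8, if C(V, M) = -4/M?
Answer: -512/3 ≈ -170.67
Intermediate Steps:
R = -4/3 (R = 1*(-4/3) = -4/3 ≈ -1.3333)
((-4 + R)*(A(-1) + 1))*8 = ((-4 - 4/3)*(3 + 1))*8 = -16/3*4*8 = -64/3*8 = -512/3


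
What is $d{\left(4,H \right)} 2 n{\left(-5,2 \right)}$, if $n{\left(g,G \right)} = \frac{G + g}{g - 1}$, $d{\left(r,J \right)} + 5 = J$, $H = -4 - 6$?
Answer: $-15$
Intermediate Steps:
$H = -10$ ($H = -4 - 6 = -10$)
$d{\left(r,J \right)} = -5 + J$
$n{\left(g,G \right)} = \frac{G + g}{-1 + g}$
$d{\left(4,H \right)} 2 n{\left(-5,2 \right)} = \left(-5 - 10\right) 2 \frac{2 - 5}{-1 - 5} = \left(-15\right) 2 \frac{1}{-6} \left(-3\right) = - 30 \left(\left(- \frac{1}{6}\right) \left(-3\right)\right) = \left(-30\right) \frac{1}{2} = -15$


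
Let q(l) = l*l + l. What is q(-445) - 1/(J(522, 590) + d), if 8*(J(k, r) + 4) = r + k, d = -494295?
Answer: 97636132801/494160 ≈ 1.9758e+5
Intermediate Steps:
J(k, r) = -4 + k/8 + r/8 (J(k, r) = -4 + (r + k)/8 = -4 + (k + r)/8 = -4 + (k/8 + r/8) = -4 + k/8 + r/8)
q(l) = l + l² (q(l) = l² + l = l + l²)
q(-445) - 1/(J(522, 590) + d) = -445*(1 - 445) - 1/((-4 + (⅛)*522 + (⅛)*590) - 494295) = -445*(-444) - 1/((-4 + 261/4 + 295/4) - 494295) = 197580 - 1/(135 - 494295) = 197580 - 1/(-494160) = 197580 - 1*(-1/494160) = 197580 + 1/494160 = 97636132801/494160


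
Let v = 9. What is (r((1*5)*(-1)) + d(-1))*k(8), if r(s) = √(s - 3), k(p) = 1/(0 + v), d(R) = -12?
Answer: -4/3 + 2*I*√2/9 ≈ -1.3333 + 0.31427*I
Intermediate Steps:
k(p) = ⅑ (k(p) = 1/(0 + 9) = 1/9 = ⅑)
r(s) = √(-3 + s)
(r((1*5)*(-1)) + d(-1))*k(8) = (√(-3 + (1*5)*(-1)) - 12)*(⅑) = (√(-3 + 5*(-1)) - 12)*(⅑) = (√(-3 - 5) - 12)*(⅑) = (√(-8) - 12)*(⅑) = (2*I*√2 - 12)*(⅑) = (-12 + 2*I*√2)*(⅑) = -4/3 + 2*I*√2/9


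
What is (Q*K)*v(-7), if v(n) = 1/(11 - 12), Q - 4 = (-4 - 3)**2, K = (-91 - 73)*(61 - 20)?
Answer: 356372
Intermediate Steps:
K = -6724 (K = -164*41 = -6724)
Q = 53 (Q = 4 + (-4 - 3)**2 = 4 + (-7)**2 = 4 + 49 = 53)
v(n) = -1 (v(n) = 1/(-1) = -1)
(Q*K)*v(-7) = (53*(-6724))*(-1) = -356372*(-1) = 356372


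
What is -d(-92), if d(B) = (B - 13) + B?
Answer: 197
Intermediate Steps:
d(B) = -13 + 2*B (d(B) = (-13 + B) + B = -13 + 2*B)
-d(-92) = -(-13 + 2*(-92)) = -(-13 - 184) = -1*(-197) = 197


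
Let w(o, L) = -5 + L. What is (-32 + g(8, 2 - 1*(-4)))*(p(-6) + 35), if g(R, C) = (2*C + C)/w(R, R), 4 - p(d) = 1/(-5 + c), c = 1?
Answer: -2041/2 ≈ -1020.5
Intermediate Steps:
p(d) = 17/4 (p(d) = 4 - 1/(-5 + 1) = 4 - 1/(-4) = 4 - 1*(-1/4) = 4 + 1/4 = 17/4)
g(R, C) = 3*C/(-5 + R) (g(R, C) = (2*C + C)/(-5 + R) = (3*C)/(-5 + R) = 3*C/(-5 + R))
(-32 + g(8, 2 - 1*(-4)))*(p(-6) + 35) = (-32 + 3*(2 - 1*(-4))/(-5 + 8))*(17/4 + 35) = (-32 + 3*(2 + 4)/3)*(157/4) = (-32 + 3*6*(1/3))*(157/4) = (-32 + 6)*(157/4) = -26*157/4 = -2041/2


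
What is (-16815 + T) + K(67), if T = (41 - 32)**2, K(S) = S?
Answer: -16667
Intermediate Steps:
T = 81 (T = 9**2 = 81)
(-16815 + T) + K(67) = (-16815 + 81) + 67 = -16734 + 67 = -16667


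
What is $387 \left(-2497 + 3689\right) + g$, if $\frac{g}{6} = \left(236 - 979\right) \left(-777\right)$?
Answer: $3925170$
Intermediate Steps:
$g = 3463866$ ($g = 6 \left(236 - 979\right) \left(-777\right) = 6 \left(\left(-743\right) \left(-777\right)\right) = 6 \cdot 577311 = 3463866$)
$387 \left(-2497 + 3689\right) + g = 387 \left(-2497 + 3689\right) + 3463866 = 387 \cdot 1192 + 3463866 = 461304 + 3463866 = 3925170$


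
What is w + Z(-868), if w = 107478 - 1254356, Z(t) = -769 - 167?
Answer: -1147814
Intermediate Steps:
Z(t) = -936
w = -1146878
w + Z(-868) = -1146878 - 936 = -1147814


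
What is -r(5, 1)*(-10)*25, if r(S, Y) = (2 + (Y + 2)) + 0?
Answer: 1250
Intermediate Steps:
r(S, Y) = 4 + Y (r(S, Y) = (2 + (2 + Y)) + 0 = (4 + Y) + 0 = 4 + Y)
-r(5, 1)*(-10)*25 = -(4 + 1)*(-10)*25 = -5*(-10)*25 = -(-50)*25 = -1*(-1250) = 1250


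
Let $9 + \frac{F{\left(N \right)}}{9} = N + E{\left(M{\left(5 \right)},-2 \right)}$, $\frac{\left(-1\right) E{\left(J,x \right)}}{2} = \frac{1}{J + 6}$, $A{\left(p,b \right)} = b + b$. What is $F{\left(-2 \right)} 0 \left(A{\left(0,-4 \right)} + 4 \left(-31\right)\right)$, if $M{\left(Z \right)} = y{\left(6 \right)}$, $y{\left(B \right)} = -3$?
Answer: $0$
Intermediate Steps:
$M{\left(Z \right)} = -3$
$A{\left(p,b \right)} = 2 b$
$E{\left(J,x \right)} = - \frac{2}{6 + J}$ ($E{\left(J,x \right)} = - \frac{2}{J + 6} = - \frac{2}{6 + J}$)
$F{\left(N \right)} = -87 + 9 N$ ($F{\left(N \right)} = -81 + 9 \left(N - \frac{2}{6 - 3}\right) = -81 + 9 \left(N - \frac{2}{3}\right) = -81 + 9 \left(- \frac{2}{3} + N\right) = -81 + \left(-6 + 9 N\right) = -87 + 9 N$)
$F{\left(-2 \right)} 0 \left(A{\left(0,-4 \right)} + 4 \left(-31\right)\right) = \left(-87 + 9 \left(-2\right)\right) 0 \left(2 \left(-4\right) + 4 \left(-31\right)\right) = \left(-87 - 18\right) 0 \left(-8 - 124\right) = \left(-105\right) 0 \left(-132\right) = 0 \left(-132\right) = 0$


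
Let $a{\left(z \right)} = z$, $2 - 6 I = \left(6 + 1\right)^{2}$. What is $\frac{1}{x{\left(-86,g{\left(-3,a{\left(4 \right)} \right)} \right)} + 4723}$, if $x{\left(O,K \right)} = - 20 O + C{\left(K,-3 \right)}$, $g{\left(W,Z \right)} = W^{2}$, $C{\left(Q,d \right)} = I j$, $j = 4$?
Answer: $\frac{3}{19235} \approx 0.00015597$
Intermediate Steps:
$I = - \frac{47}{6}$ ($I = \frac{1}{3} - \frac{\left(6 + 1\right)^{2}}{6} = \frac{1}{3} - \frac{7^{2}}{6} = \frac{1}{3} - \frac{49}{6} = - \frac{47}{6} \approx -7.8333$)
$C{\left(Q,d \right)} = - \frac{94}{3}$ ($C{\left(Q,d \right)} = \left(- \frac{47}{6}\right) 4 = - \frac{94}{3}$)
$x{\left(O,K \right)} = - \frac{94}{3} - 20 O$ ($x{\left(O,K \right)} = - 20 O - \frac{94}{3} = - \frac{94}{3} - 20 O$)
$\frac{1}{x{\left(-86,g{\left(-3,a{\left(4 \right)} \right)} \right)} + 4723} = \frac{1}{\left(- \frac{94}{3} - -1720\right) + 4723} = \frac{1}{\left(- \frac{94}{3} + 1720\right) + 4723} = \frac{1}{\frac{5066}{3} + 4723} = \frac{1}{\frac{19235}{3}} = \frac{3}{19235}$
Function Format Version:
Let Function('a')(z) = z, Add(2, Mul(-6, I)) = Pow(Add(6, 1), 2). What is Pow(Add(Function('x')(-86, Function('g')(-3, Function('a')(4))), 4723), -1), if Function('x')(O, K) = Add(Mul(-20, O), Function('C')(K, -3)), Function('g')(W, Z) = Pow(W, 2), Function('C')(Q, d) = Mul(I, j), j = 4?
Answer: Rational(3, 19235) ≈ 0.00015597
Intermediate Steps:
I = Rational(-47, 6) (I = Add(Rational(1, 3), Mul(Rational(-1, 6), Pow(Add(6, 1), 2))) = Add(Rational(1, 3), Mul(Rational(-1, 6), Pow(7, 2))) = Add(Rational(1, 3), Mul(Rational(-1, 6), 49)) = Add(Rational(1, 3), Rational(-49, 6)) = Rational(-47, 6) ≈ -7.8333)
Function('C')(Q, d) = Rational(-94, 3) (Function('C')(Q, d) = Mul(Rational(-47, 6), 4) = Rational(-94, 3))
Function('x')(O, K) = Add(Rational(-94, 3), Mul(-20, O)) (Function('x')(O, K) = Add(Mul(-20, O), Rational(-94, 3)) = Add(Rational(-94, 3), Mul(-20, O)))
Pow(Add(Function('x')(-86, Function('g')(-3, Function('a')(4))), 4723), -1) = Pow(Add(Add(Rational(-94, 3), Mul(-20, -86)), 4723), -1) = Pow(Add(Add(Rational(-94, 3), 1720), 4723), -1) = Pow(Add(Rational(5066, 3), 4723), -1) = Pow(Rational(19235, 3), -1) = Rational(3, 19235)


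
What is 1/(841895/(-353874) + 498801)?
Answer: 353874/176511863179 ≈ 2.0048e-6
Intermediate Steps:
1/(841895/(-353874) + 498801) = 1/(841895*(-1/353874) + 498801) = 1/(-841895/353874 + 498801) = 1/(176511863179/353874) = 353874/176511863179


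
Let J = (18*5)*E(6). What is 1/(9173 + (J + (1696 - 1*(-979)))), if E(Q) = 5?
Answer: 1/12298 ≈ 8.1314e-5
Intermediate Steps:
J = 450 (J = (18*5)*5 = 90*5 = 450)
1/(9173 + (J + (1696 - 1*(-979)))) = 1/(9173 + (450 + (1696 - 1*(-979)))) = 1/(9173 + (450 + (1696 + 979))) = 1/(9173 + (450 + 2675)) = 1/(9173 + 3125) = 1/12298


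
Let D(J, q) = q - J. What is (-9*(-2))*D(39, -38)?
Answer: -1386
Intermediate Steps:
(-9*(-2))*D(39, -38) = (-9*(-2))*(-38 - 1*39) = 18*(-38 - 39) = 18*(-77) = -1386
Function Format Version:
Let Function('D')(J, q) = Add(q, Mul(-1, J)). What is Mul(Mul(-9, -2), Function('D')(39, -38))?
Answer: -1386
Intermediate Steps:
Mul(Mul(-9, -2), Function('D')(39, -38)) = Mul(Mul(-9, -2), Add(-38, Mul(-1, 39))) = Mul(18, Add(-38, -39)) = Mul(18, -77) = -1386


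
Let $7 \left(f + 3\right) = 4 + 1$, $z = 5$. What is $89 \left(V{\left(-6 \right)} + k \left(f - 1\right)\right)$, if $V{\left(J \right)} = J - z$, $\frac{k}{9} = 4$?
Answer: $- \frac{80545}{7} \approx -11506.0$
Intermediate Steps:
$k = 36$ ($k = 9 \cdot 4 = 36$)
$V{\left(J \right)} = -5 + J$ ($V{\left(J \right)} = J - 5 = -5 + J$)
$f = - \frac{16}{7}$ ($f = -3 + \frac{4 + 1}{7} = -3 + \frac{1}{7} \cdot 5 = -3 + \frac{5}{7} = - \frac{16}{7} \approx -2.2857$)
$89 \left(V{\left(-6 \right)} + k \left(f - 1\right)\right) = 89 \left(\left(-5 - 6\right) + 36 \left(- \frac{16}{7} - 1\right)\right) = 89 \left(-11 + 36 \left(- \frac{23}{7}\right)\right) = 89 \left(-11 - \frac{828}{7}\right) = 89 \left(- \frac{905}{7}\right) = - \frac{80545}{7}$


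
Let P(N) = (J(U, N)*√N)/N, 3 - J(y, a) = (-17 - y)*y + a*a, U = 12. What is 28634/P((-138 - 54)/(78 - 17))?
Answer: 13973392*I*√183/1269207 ≈ 148.93*I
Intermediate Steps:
J(y, a) = 3 - a² - y*(-17 - y) (J(y, a) = 3 - ((-17 - y)*y + a*a) = 3 - (y*(-17 - y) + a²) = 3 - (a² + y*(-17 - y)) = 3 + (-a² - y*(-17 - y)) = 3 - a² - y*(-17 - y))
P(N) = (351 - N²)/√N (P(N) = ((3 + 12² - N² + 17*12)*√N)/N = ((3 + 144 - N² + 204)*√N)/N = ((351 - N²)*√N)/N = (√N*(351 - N²))/N = (351 - N²)/√N)
28634/P((-138 - 54)/(78 - 17)) = 28634/(((351 - ((-138 - 54)/(78 - 17))²)/√((-138 - 54)/(78 - 17)))) = 28634/(((351 - (-192/61)²)/√(-192/61))) = 28634/(((-I*√183/24)*(351 - 1*36864/3721))) = 28634/(((-I*√183/24)*(351 - 36864/3721))) = 28634/((-I*√183/24*(1269207/3721))) = 28634/((-423069*I*√183/29768)) = 28634*(488*I*√183/1269207) = 13973392*I*√183/1269207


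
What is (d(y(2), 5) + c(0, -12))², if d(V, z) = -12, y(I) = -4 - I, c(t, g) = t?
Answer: 144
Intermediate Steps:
(d(y(2), 5) + c(0, -12))² = (-12 + 0)² = (-12)² = 144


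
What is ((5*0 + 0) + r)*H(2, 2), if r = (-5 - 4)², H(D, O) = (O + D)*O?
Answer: 648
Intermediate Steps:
H(D, O) = O*(D + O) (H(D, O) = (D + O)*O = O*(D + O))
r = 81 (r = (-9)² = 81)
((5*0 + 0) + r)*H(2, 2) = ((5*0 + 0) + 81)*(2*(2 + 2)) = ((0 + 0) + 81)*(2*4) = (0 + 81)*8 = 81*8 = 648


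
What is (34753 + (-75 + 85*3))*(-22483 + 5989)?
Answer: -576184902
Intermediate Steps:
(34753 + (-75 + 85*3))*(-22483 + 5989) = (34753 + (-75 + 255))*(-16494) = (34753 + 180)*(-16494) = 34933*(-16494) = -576184902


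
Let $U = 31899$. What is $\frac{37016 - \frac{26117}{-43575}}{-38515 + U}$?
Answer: $- \frac{230428331}{41184600} \approx -5.595$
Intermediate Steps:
$\frac{37016 - \frac{26117}{-43575}}{-38515 + U} = \frac{37016 - \frac{26117}{-43575}}{-38515 + 31899} = \frac{37016 - - \frac{3731}{6225}}{-6616} = \left(37016 + \frac{3731}{6225}\right) \left(- \frac{1}{6616}\right) = \frac{230428331}{6225} \left(- \frac{1}{6616}\right) = - \frac{230428331}{41184600}$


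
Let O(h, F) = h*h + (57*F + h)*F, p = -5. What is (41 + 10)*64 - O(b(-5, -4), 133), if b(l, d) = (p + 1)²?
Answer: -1007393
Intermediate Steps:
b(l, d) = 16 (b(l, d) = (-5 + 1)² = (-4)² = 16)
O(h, F) = h² + F*(h + 57*F) (O(h, F) = h² + (h + 57*F)*F = h² + F*(h + 57*F))
(41 + 10)*64 - O(b(-5, -4), 133) = (41 + 10)*64 - (16² + 57*133² + 133*16) = 51*64 - (256 + 57*17689 + 2128) = 3264 - (256 + 1008273 + 2128) = 3264 - 1*1010657 = 3264 - 1010657 = -1007393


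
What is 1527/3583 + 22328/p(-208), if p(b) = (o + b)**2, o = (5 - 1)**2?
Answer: 17036569/16510464 ≈ 1.0319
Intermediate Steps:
o = 16 (o = 4**2 = 16)
p(b) = (16 + b)**2
1527/3583 + 22328/p(-208) = 1527/3583 + 22328/((16 - 208)**2) = 1527*(1/3583) + 22328/((-192)**2) = 1527/3583 + 22328/36864 = 1527/3583 + 22328*(1/36864) = 1527/3583 + 2791/4608 = 17036569/16510464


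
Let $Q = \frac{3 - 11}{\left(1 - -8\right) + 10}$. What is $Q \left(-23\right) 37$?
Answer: $\frac{6808}{19} \approx 358.32$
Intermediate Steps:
$Q = - \frac{8}{19}$ ($Q = - \frac{8}{\left(1 + 8\right) + 10} = - \frac{8}{9 + 10} = - \frac{8}{19} \approx -0.42105$)
$Q \left(-23\right) 37 = \left(- \frac{8}{19}\right) \left(-23\right) 37 = \frac{184}{19} \cdot 37 = \frac{6808}{19}$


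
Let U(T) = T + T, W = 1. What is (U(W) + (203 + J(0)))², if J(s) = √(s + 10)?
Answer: (205 + √10)² ≈ 43332.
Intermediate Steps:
J(s) = √(10 + s)
U(T) = 2*T
(U(W) + (203 + J(0)))² = (2*1 + (203 + √(10 + 0)))² = (2 + (203 + √10))² = (205 + √10)²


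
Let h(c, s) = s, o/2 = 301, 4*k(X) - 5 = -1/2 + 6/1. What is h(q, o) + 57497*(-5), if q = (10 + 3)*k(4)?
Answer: -286883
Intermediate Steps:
k(X) = 21/8 (k(X) = 5/4 + (-1/2 + 6/1)/4 = 5/4 + (-1*1/2 + 6*1)/4 = 5/4 + (-1/2 + 6)/4 = 5/4 + (1/4)*(11/2) = 5/4 + 11/8 = 21/8)
q = 273/8 (q = (10 + 3)*(21/8) = 13*(21/8) = 273/8 ≈ 34.125)
o = 602 (o = 2*301 = 602)
h(q, o) + 57497*(-5) = 602 + 57497*(-5) = 602 - 287485 = -286883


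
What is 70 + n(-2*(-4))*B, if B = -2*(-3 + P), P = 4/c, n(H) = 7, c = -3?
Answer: 392/3 ≈ 130.67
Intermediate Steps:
P = -4/3 (P = 4/(-3) = 4*(-⅓) = -4/3 ≈ -1.3333)
B = 26/3 (B = -2*(-3 - 4/3) = -2*(-13/3) = 26/3 ≈ 8.6667)
70 + n(-2*(-4))*B = 70 + 7*(26/3) = 70 + 182/3 = 392/3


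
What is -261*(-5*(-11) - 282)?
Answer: 59247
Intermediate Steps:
-261*(-5*(-11) - 282) = -261*(55 - 282) = -261*(-227) = 59247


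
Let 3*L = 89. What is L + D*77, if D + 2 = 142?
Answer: 32429/3 ≈ 10810.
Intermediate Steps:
D = 140 (D = -2 + 142 = 140)
L = 89/3 (L = (⅓)*89 = 89/3 ≈ 29.667)
L + D*77 = 89/3 + 140*77 = 89/3 + 10780 = 32429/3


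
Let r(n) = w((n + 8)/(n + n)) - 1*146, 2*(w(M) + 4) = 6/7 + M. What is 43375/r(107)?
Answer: -129951500/447311 ≈ -290.52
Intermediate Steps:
w(M) = -25/7 + M/2 (w(M) = -4 + (6/7 + M)/2 = -4 + (3/7 + M/2) = -25/7 + M/2)
r(n) = -1047/7 + (8 + n)/(4*n) (r(n) = (-25/7 + ((n + 8)/(n + n))/2) - 1*146 = (-25/7 + ((8 + n)/((2*n)))/2) - 146 = (-25/7 + ((8 + n)*(1/(2*n)))/2) - 146 = (-25/7 + ((8 + n)/(2*n))/2) - 146 = (-25/7 + (8 + n)/(4*n)) - 146 = -1047/7 + (8 + n)/(4*n))
43375/r(107) = 43375/(-4181/28 + 2/107) = 43375/(-447311/2996) = 43375*(-2996/447311) = -129951500/447311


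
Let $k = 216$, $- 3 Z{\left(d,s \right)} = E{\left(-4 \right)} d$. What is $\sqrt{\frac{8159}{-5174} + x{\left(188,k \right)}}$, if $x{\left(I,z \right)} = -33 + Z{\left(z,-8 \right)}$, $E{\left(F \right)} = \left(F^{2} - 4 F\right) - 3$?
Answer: $\frac{i \sqrt{1434862}}{26} \approx 46.071 i$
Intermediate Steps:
$E{\left(F \right)} = -3 + F^{2} - 4 F$
$Z{\left(d,s \right)} = - \frac{29 d}{3}$ ($Z{\left(d,s \right)} = - \frac{\left(-3 + \left(-4\right)^{2} - -16\right) d}{3} = - \frac{\left(-3 + 16 + 16\right) d}{3} = - \frac{29 d}{3}$)
$x{\left(I,z \right)} = -33 - \frac{29 z}{3}$
$\sqrt{\frac{8159}{-5174} + x{\left(188,k \right)}} = \sqrt{\frac{8159}{-5174} - 2121} = \sqrt{8159 \left(- \frac{1}{5174}\right) - 2121} = \sqrt{- \frac{41}{26} - 2121} = \sqrt{- \frac{55187}{26}} = \frac{i \sqrt{1434862}}{26}$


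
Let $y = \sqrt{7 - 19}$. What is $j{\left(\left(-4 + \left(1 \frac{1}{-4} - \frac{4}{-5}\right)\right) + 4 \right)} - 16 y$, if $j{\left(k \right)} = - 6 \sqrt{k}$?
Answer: $- \frac{3 \sqrt{55}}{5} - 32 i \sqrt{3} \approx -4.4497 - 55.426 i$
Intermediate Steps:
$y = 2 i \sqrt{3}$ ($y = \sqrt{-12} = 2 i \sqrt{3} \approx 3.4641 i$)
$j{\left(\left(-4 + \left(1 \frac{1}{-4} - \frac{4}{-5}\right)\right) + 4 \right)} - 16 y = - 6 \sqrt{\left(-4 + \left(1 \frac{1}{-4} - \frac{4}{-5}\right)\right) + 4} - 16 \cdot 2 i \sqrt{3} = - 6 \sqrt{\left(-4 + \left(1 \left(- \frac{1}{4}\right) - - \frac{4}{5}\right)\right) + 4} - 32 i \sqrt{3} = - 6 \sqrt{\left(-4 + \left(- \frac{1}{4} + \frac{4}{5}\right)\right) + 4} - 32 i \sqrt{3} = - 6 \sqrt{\left(-4 + \frac{11}{20}\right) + 4} - 32 i \sqrt{3} = - 6 \sqrt{- \frac{69}{20} + 4} - 32 i \sqrt{3} = - 6 \sqrt{\frac{11}{20}} - 32 i \sqrt{3} = - 6 \frac{\sqrt{55}}{10} - 32 i \sqrt{3} = - \frac{3 \sqrt{55}}{5} - 32 i \sqrt{3}$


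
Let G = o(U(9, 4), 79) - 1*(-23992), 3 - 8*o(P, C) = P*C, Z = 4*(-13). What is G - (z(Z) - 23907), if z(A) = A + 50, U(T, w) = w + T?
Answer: 47773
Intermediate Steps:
Z = -52
U(T, w) = T + w
z(A) = 50 + A
o(P, C) = 3/8 - C*P/8 (o(P, C) = 3/8 - P*C/8 = 3/8 - C*P/8)
G = 23864 (G = (3/8 - ⅛*79*(9 + 4)) - 1*(-23992) = (3/8 - ⅛*79*13) + 23992 = (3/8 - 1027/8) + 23992 = -128 + 23992 = 23864)
G - (z(Z) - 23907) = 23864 - ((50 - 52) - 23907) = 23864 - (-2 - 23907) = 23864 - 1*(-23909) = 23864 + 23909 = 47773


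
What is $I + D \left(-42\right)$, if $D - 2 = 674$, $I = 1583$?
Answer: $-26809$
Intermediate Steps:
$D = 676$ ($D = 2 + 674 = 676$)
$I + D \left(-42\right) = 1583 + 676 \left(-42\right) = 1583 - 28392 = -26809$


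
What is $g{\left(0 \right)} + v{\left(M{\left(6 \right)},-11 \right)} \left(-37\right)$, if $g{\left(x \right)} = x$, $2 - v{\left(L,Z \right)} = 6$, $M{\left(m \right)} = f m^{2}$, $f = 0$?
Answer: $148$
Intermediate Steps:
$M{\left(m \right)} = 0$ ($M{\left(m \right)} = 0 m^{2} = 0$)
$v{\left(L,Z \right)} = -4$ ($v{\left(L,Z \right)} = 2 - 6 = -4$)
$g{\left(0 \right)} + v{\left(M{\left(6 \right)},-11 \right)} \left(-37\right) = 0 - -148 = 0 + 148 = 148$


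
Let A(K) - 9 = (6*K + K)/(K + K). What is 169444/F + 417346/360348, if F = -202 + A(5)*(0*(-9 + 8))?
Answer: -15243625655/18197574 ≈ -837.67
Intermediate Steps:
A(K) = 25/2 (A(K) = 9 + (6*K + K)/(K + K) = 9 + (7*K)/((2*K)) = 9 + (7*K)*(1/(2*K)) = 9 + 7/2 = 25/2)
F = -202 (F = -202 + 25*(0*(-9 + 8))/2 = -202 + 25*(0*(-1))/2 = -202 + (25/2)*0 = -202 + 0 = -202)
169444/F + 417346/360348 = 169444/(-202) + 417346/360348 = 169444*(-1/202) + 417346*(1/360348) = -84722/101 + 208673/180174 = -15243625655/18197574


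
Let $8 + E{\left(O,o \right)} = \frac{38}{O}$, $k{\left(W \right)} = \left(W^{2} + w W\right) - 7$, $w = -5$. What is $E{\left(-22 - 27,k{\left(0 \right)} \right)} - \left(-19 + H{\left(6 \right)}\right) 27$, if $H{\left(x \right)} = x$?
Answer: $\frac{16769}{49} \approx 342.22$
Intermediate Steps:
$k{\left(W \right)} = -7 + W^{2} - 5 W$ ($k{\left(W \right)} = \left(W^{2} - 5 W\right) - 7 = -7 + W^{2} - 5 W$)
$E{\left(O,o \right)} = -8 + \frac{38}{O}$
$E{\left(-22 - 27,k{\left(0 \right)} \right)} - \left(-19 + H{\left(6 \right)}\right) 27 = \left(-8 + \frac{38}{-22 - 27}\right) - \left(-19 + 6\right) 27 = \left(-8 + \frac{38}{-22 - 27}\right) - \left(-13\right) 27 = \left(-8 + \frac{38}{-49}\right) - -351 = \left(-8 + 38 \left(- \frac{1}{49}\right)\right) + 351 = \left(-8 - \frac{38}{49}\right) + 351 = - \frac{430}{49} + 351 = \frac{16769}{49}$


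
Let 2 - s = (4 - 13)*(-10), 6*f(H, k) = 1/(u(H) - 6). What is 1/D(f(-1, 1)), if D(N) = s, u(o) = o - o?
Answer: -1/88 ≈ -0.011364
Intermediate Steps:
u(o) = 0
f(H, k) = -1/36 (f(H, k) = 1/(6*(0 - 6)) = (⅙)/(-6) = (⅙)*(-⅙) = -1/36)
s = -88 (s = 2 - (4 - 13)*(-10) = 2 - (-9)*(-10) = 2 - 1*90 = 2 - 90 = -88)
D(N) = -88
1/D(f(-1, 1)) = 1/(-88) = -1/88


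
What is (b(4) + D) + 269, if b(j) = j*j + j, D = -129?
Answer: 160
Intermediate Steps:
b(j) = j + j² (b(j) = j² + j = j + j²)
(b(4) + D) + 269 = (4*(1 + 4) - 129) + 269 = (4*5 - 129) + 269 = (20 - 129) + 269 = -109 + 269 = 160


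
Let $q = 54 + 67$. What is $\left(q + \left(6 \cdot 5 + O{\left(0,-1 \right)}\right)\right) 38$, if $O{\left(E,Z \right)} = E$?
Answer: $5738$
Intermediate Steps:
$q = 121$
$\left(q + \left(6 \cdot 5 + O{\left(0,-1 \right)}\right)\right) 38 = \left(121 + \left(6 \cdot 5 + 0\right)\right) 38 = \left(121 + \left(30 + 0\right)\right) 38 = \left(121 + 30\right) 38 = 151 \cdot 38 = 5738$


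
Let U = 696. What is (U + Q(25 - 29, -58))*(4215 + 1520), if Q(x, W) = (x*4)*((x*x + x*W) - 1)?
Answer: -18673160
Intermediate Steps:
Q(x, W) = 4*x*(-1 + x**2 + W*x) (Q(x, W) = (4*x)*((x**2 + W*x) - 1) = (4*x)*(-1 + x**2 + W*x) = 4*x*(-1 + x**2 + W*x))
(U + Q(25 - 29, -58))*(4215 + 1520) = (696 + 4*(25 - 29)*(-1 + (25 - 29)**2 - 58*(25 - 29)))*(4215 + 1520) = (696 + 4*(-4)*(-1 + (-4)**2 - 58*(-4)))*5735 = (696 + 4*(-4)*(-1 + 16 + 232))*5735 = (696 + 4*(-4)*247)*5735 = (696 - 3952)*5735 = -3256*5735 = -18673160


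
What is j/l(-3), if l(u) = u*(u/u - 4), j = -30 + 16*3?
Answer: 2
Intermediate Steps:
j = 18 (j = -30 + 48 = 18)
l(u) = -3*u (l(u) = u*(1 - 4) = u*(-3) = -3*u)
j/l(-3) = 18/((-3*(-3))) = 18/9 = 18*(1/9) = 2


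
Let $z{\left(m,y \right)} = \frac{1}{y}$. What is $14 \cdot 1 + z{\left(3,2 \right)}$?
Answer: $\frac{29}{2} \approx 14.5$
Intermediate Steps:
$14 \cdot 1 + z{\left(3,2 \right)} = 14 \cdot 1 + \frac{1}{2} = 14 + \frac{1}{2} = \frac{29}{2}$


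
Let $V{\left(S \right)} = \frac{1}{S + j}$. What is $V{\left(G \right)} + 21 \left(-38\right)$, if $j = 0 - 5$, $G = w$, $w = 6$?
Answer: $-797$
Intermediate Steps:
$G = 6$
$j = -5$ ($j = 0 - 5 = -5$)
$V{\left(S \right)} = \frac{1}{-5 + S}$ ($V{\left(S \right)} = \frac{1}{S - 5} = \frac{1}{-5 + S}$)
$V{\left(G \right)} + 21 \left(-38\right) = \frac{1}{-5 + 6} + 21 \left(-38\right) = 1^{-1} - 798 = 1 - 798 = -797$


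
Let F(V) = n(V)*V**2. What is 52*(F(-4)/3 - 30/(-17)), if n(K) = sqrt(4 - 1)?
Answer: 1560/17 + 832*sqrt(3)/3 ≈ 572.12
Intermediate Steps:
n(K) = sqrt(3)
F(V) = sqrt(3)*V**2
52*(F(-4)/3 - 30/(-17)) = 52*((sqrt(3)*(-4)**2)/3 - 30/(-17)) = 52*((sqrt(3)*16)*(1/3) - 30*(-1/17)) = 52*((16*sqrt(3))*(1/3) + 30/17) = 52*(16*sqrt(3)/3 + 30/17) = 52*(30/17 + 16*sqrt(3)/3) = 1560/17 + 832*sqrt(3)/3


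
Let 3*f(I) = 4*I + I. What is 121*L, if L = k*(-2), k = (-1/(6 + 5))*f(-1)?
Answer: -110/3 ≈ -36.667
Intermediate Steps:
f(I) = 5*I/3 (f(I) = (4*I + I)/3 = (5*I)/3 = 5*I/3)
k = 5/33 (k = (-1/(6 + 5))*((5/3)*(-1)) = (-1/11)*(-5/3) = ((1/11)*(-1))*(-5/3) = -1/11*(-5/3) = 5/33 ≈ 0.15152)
L = -10/33 (L = (5/33)*(-2) = -10/33 ≈ -0.30303)
121*L = 121*(-10/33) = -110/3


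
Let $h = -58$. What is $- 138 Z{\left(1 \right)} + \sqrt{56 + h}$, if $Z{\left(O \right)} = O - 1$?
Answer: $i \sqrt{2} \approx 1.4142 i$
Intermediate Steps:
$Z{\left(O \right)} = -1 + O$
$- 138 Z{\left(1 \right)} + \sqrt{56 + h} = - 138 \left(-1 + 1\right) + \sqrt{56 - 58} = \left(-138\right) 0 + \sqrt{-2} = 0 + i \sqrt{2} = i \sqrt{2}$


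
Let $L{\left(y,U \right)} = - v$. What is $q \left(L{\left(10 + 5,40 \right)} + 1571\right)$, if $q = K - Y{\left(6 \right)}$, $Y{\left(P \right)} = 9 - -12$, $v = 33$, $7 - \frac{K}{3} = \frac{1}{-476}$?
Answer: $\frac{2307}{238} \approx 9.6933$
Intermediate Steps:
$K = \frac{9999}{476}$ ($K = 21 - \frac{3}{-476} = 21 - - \frac{3}{476} = 21 + \frac{3}{476} = \frac{9999}{476} \approx 21.006$)
$Y{\left(P \right)} = 21$ ($Y{\left(P \right)} = 9 + 12 = 21$)
$L{\left(y,U \right)} = -33$ ($L{\left(y,U \right)} = \left(-1\right) 33 = -33$)
$q = \frac{3}{476}$ ($q = \frac{9999}{476} - 21 = \frac{3}{476} \approx 0.0063025$)
$q \left(L{\left(10 + 5,40 \right)} + 1571\right) = \frac{3 \left(-33 + 1571\right)}{476} = \frac{3}{476} \cdot 1538 = \frac{2307}{238}$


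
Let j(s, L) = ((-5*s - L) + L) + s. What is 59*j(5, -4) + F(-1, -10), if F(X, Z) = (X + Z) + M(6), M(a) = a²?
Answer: -1155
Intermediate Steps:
F(X, Z) = 36 + X + Z (F(X, Z) = (X + Z) + 6² = (X + Z) + 36 = 36 + X + Z)
j(s, L) = -4*s (j(s, L) = ((-L - 5*s) + L) + s = -5*s + s = -4*s)
59*j(5, -4) + F(-1, -10) = 59*(-4*5) + (36 - 1 - 10) = 59*(-20) + 25 = -1180 + 25 = -1155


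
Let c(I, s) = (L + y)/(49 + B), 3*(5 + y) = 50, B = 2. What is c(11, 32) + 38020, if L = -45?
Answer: 5816960/153 ≈ 38019.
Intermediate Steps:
y = 35/3 (y = -5 + (⅓)*50 = -5 + 50/3 = 35/3 ≈ 11.667)
c(I, s) = -100/153 (c(I, s) = (-45 + 35/3)/(49 + 2) = -100/3/51 = -100/3*1/51 = -100/153)
c(11, 32) + 38020 = -100/153 + 38020 = 5816960/153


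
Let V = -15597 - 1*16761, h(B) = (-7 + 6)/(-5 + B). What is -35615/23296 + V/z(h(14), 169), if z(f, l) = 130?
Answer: -2243911/8960 ≈ -250.44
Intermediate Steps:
h(B) = -1/(-5 + B)
V = -32358 (V = -15597 - 16761 = -32358)
-35615/23296 + V/z(h(14), 169) = -35615/23296 - 32358/130 = -35615*1/23296 - 32358*1/130 = -35615/23296 - 16179/65 = -2243911/8960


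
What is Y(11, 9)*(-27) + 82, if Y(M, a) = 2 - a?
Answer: 271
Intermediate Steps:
Y(11, 9)*(-27) + 82 = (2 - 1*9)*(-27) + 82 = (2 - 9)*(-27) + 82 = -7*(-27) + 82 = 189 + 82 = 271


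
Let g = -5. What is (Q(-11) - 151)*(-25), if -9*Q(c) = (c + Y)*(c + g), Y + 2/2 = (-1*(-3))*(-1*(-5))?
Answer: 10925/3 ≈ 3641.7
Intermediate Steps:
Y = 14 (Y = -1 + (-1*(-3))*(-1*(-5)) = -1 + 3*5 = -1 + 15 = 14)
Q(c) = -(-5 + c)*(14 + c)/9 (Q(c) = -(c + 14)*(c - 5)/9 = -(14 + c)*(-5 + c)/9 = -(-5 + c)*(14 + c)/9)
(Q(-11) - 151)*(-25) = ((70/9 - 1*(-11) - ⅑*(-11)²) - 151)*(-25) = ((70/9 + 11 - ⅑*121) - 151)*(-25) = ((70/9 + 11 - 121/9) - 151)*(-25) = (16/3 - 151)*(-25) = -437/3*(-25) = 10925/3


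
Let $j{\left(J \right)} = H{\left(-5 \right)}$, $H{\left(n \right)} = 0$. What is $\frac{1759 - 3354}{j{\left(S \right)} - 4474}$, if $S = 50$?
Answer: $\frac{1595}{4474} \approx 0.3565$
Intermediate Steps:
$j{\left(J \right)} = 0$
$\frac{1759 - 3354}{j{\left(S \right)} - 4474} = \frac{1759 - 3354}{0 - 4474} = - \frac{1595}{-4474} = \left(-1595\right) \left(- \frac{1}{4474}\right) = \frac{1595}{4474}$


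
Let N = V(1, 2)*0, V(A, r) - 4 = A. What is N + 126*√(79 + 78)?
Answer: 126*√157 ≈ 1578.8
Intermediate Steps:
V(A, r) = 4 + A
N = 0 (N = (4 + 1)*0 = 5*0 = 0)
N + 126*√(79 + 78) = 0 + 126*√(79 + 78) = 0 + 126*√157 = 126*√157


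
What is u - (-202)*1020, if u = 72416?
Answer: 278456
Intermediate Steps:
u - (-202)*1020 = 72416 - (-202)*1020 = 72416 - 1*(-206040) = 72416 + 206040 = 278456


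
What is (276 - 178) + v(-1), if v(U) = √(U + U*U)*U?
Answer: 98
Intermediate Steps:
v(U) = U*√(U + U²) (v(U) = √(U + U²)*U = U*√(U + U²))
(276 - 178) + v(-1) = (276 - 178) - √(-(1 - 1)) = 98 - √(-1*0) = 98 - √0 = 98 - 1*0 = 98 + 0 = 98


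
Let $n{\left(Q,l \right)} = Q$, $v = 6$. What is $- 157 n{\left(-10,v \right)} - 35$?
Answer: $1535$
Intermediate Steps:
$- 157 n{\left(-10,v \right)} - 35 = \left(-157\right) \left(-10\right) - 35 = 1570 - 35 = 1535$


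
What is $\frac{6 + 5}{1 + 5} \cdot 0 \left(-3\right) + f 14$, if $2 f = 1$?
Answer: $7$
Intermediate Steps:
$f = \frac{1}{2}$ ($f = \frac{1}{2} \cdot 1 = \frac{1}{2} \approx 0.5$)
$\frac{6 + 5}{1 + 5} \cdot 0 \left(-3\right) + f 14 = \frac{6 + 5}{1 + 5} \cdot 0 \left(-3\right) + \frac{1}{2} \cdot 14 = \frac{11}{6} \cdot 0 + 7 = 0 + 7 = 7$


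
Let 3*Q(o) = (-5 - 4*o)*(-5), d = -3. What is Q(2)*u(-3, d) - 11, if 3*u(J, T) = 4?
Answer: 161/9 ≈ 17.889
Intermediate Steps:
u(J, T) = 4/3 (u(J, T) = (⅓)*4 = 4/3)
Q(o) = 25/3 + 20*o/3 (Q(o) = ((-5 - 4*o)*(-5))/3 = (25 + 20*o)/3 = 25/3 + 20*o/3)
Q(2)*u(-3, d) - 11 = (25/3 + (20/3)*2)*(4/3) - 11 = (25/3 + 40/3)*(4/3) - 11 = (65/3)*(4/3) - 11 = 260/9 - 11 = 161/9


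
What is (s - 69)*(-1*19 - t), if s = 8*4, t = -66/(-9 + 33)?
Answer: 2405/4 ≈ 601.25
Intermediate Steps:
t = -11/4 (t = -66/24 = -66*1/24 = -11/4 ≈ -2.7500)
s = 32
(s - 69)*(-1*19 - t) = (32 - 69)*(-1*19 - 1*(-11/4)) = -37*(-19 + 11/4) = -37*(-65/4) = 2405/4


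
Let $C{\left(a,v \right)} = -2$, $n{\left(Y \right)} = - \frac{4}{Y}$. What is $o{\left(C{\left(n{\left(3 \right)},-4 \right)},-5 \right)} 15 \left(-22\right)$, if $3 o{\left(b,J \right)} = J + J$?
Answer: $1100$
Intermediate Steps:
$o{\left(b,J \right)} = \frac{2 J}{3}$ ($o{\left(b,J \right)} = \frac{J + J}{3} = \frac{2 J}{3}$)
$o{\left(C{\left(n{\left(3 \right)},-4 \right)},-5 \right)} 15 \left(-22\right) = \frac{2}{3} \left(-5\right) 15 \left(-22\right) = \left(- \frac{10}{3}\right) 15 \left(-22\right) = \left(-50\right) \left(-22\right) = 1100$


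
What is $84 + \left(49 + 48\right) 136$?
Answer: $13276$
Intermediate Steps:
$84 + \left(49 + 48\right) 136 = 84 + 97 \cdot 136 = 84 + 13192 = 13276$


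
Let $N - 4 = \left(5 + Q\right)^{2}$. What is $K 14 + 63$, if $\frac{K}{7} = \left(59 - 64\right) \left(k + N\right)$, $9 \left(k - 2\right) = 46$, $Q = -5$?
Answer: $- \frac{48433}{9} \approx -5381.4$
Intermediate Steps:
$k = \frac{64}{9}$ ($k = 2 + \frac{1}{9} \cdot 46 = 2 + \frac{46}{9} = \frac{64}{9} \approx 7.1111$)
$N = 4$ ($N = 4 + \left(5 - 5\right)^{2} = 4 + 0^{2} = 4 + 0 = 4$)
$K = - \frac{3500}{9}$ ($K = 7 \left(59 - 64\right) \left(\frac{64}{9} + 4\right) = 7 \left(\left(-5\right) \frac{100}{9}\right) = 7 \left(- \frac{500}{9}\right) = - \frac{3500}{9} \approx -388.89$)
$K 14 + 63 = \left(- \frac{3500}{9}\right) 14 + 63 = - \frac{49000}{9} + 63 = - \frac{48433}{9}$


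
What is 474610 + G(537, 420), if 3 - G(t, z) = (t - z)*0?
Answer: 474613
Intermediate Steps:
G(t, z) = 3 (G(t, z) = 3 - (t - z)*0 = 3 - 1*0 = 3 + 0 = 3)
474610 + G(537, 420) = 474610 + 3 = 474613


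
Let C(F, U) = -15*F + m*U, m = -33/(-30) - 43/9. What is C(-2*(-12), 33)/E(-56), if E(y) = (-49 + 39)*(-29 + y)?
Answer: -14441/25500 ≈ -0.56631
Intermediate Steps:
m = -331/90 (m = -33*(-1/30) - 43*⅑ = 11/10 - 43/9 = -331/90 ≈ -3.6778)
C(F, U) = -15*F - 331*U/90
E(y) = 290 - 10*y (E(y) = -10*(-29 + y) = 290 - 10*y)
C(-2*(-12), 33)/E(-56) = (-(-30)*(-12) - 331/90*33)/(290 - 10*(-56)) = (-15*24 - 3641/30)/(290 + 560) = (-360 - 3641/30)/850 = -14441/30*1/850 = -14441/25500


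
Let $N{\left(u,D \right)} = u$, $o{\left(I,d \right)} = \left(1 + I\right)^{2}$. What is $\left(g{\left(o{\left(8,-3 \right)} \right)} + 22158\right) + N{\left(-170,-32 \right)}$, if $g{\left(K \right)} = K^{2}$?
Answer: $28549$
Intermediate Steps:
$\left(g{\left(o{\left(8,-3 \right)} \right)} + 22158\right) + N{\left(-170,-32 \right)} = \left(\left(\left(1 + 8\right)^{2}\right)^{2} + 22158\right) - 170 = \left(\left(9^{2}\right)^{2} + 22158\right) - 170 = \left(81^{2} + 22158\right) - 170 = \left(6561 + 22158\right) - 170 = 28719 - 170 = 28549$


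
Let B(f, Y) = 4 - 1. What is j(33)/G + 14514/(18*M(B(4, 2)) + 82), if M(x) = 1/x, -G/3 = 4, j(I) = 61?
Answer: 5275/33 ≈ 159.85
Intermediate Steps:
B(f, Y) = 3
G = -12 (G = -3*4 = -12)
j(33)/G + 14514/(18*M(B(4, 2)) + 82) = 61/(-12) + 14514/(18/3 + 82) = 61*(-1/12) + 14514/(18*(1/3) + 82) = -61/12 + 14514/(6 + 82) = -61/12 + 14514/88 = -61/12 + 14514*(1/88) = -61/12 + 7257/44 = 5275/33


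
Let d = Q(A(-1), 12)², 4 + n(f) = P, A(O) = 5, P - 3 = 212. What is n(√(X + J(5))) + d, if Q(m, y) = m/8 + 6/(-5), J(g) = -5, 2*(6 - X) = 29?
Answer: 338129/1600 ≈ 211.33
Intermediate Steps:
P = 215 (P = 3 + 212 = 215)
X = -17/2 (X = 6 - ½*29 = 6 - 29/2 = -17/2 ≈ -8.5000)
n(f) = 211 (n(f) = -4 + 215 = 211)
Q(m, y) = -6/5 + m/8 (Q(m, y) = m*(⅛) + 6*(-⅕) = m/8 - 6/5 = -6/5 + m/8)
d = 529/1600 (d = (-6/5 + (⅛)*5)² = (-6/5 + 5/8)² = (-23/40)² = 529/1600 ≈ 0.33063)
n(√(X + J(5))) + d = 211 + 529/1600 = 338129/1600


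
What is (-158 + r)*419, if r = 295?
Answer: 57403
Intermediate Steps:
(-158 + r)*419 = (-158 + 295)*419 = 137*419 = 57403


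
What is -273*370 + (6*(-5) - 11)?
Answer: -101051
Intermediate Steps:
-273*370 + (6*(-5) - 11) = -101010 + (-30 - 11) = -101010 - 41 = -101051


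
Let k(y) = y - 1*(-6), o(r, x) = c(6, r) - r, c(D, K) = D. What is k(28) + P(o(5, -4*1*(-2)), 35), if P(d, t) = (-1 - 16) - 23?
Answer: -6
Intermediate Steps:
o(r, x) = 6 - r
P(d, t) = -40 (P(d, t) = -17 - 23 = -40)
k(y) = 6 + y (k(y) = y + 6 = 6 + y)
k(28) + P(o(5, -4*1*(-2)), 35) = (6 + 28) - 40 = 34 - 40 = -6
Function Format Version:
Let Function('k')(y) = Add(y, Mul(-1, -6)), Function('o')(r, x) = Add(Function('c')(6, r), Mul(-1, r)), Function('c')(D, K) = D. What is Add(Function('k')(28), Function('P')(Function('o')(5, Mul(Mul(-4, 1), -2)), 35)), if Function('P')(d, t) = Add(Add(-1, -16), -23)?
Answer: -6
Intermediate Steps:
Function('o')(r, x) = Add(6, Mul(-1, r))
Function('P')(d, t) = -40 (Function('P')(d, t) = Add(-17, -23) = -40)
Function('k')(y) = Add(6, y) (Function('k')(y) = Add(y, 6) = Add(6, y))
Add(Function('k')(28), Function('P')(Function('o')(5, Mul(Mul(-4, 1), -2)), 35)) = Add(Add(6, 28), -40) = Add(34, -40) = -6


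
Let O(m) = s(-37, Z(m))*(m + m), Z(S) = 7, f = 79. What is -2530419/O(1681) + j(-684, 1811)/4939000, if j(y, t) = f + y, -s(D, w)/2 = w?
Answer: 56807777113/1056676600 ≈ 53.761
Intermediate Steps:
s(D, w) = -2*w
O(m) = -28*m (O(m) = (-2*7)*(m + m) = -28*m)
j(y, t) = 79 + y
-2530419/O(1681) + j(-684, 1811)/4939000 = -2530419/((-28*1681)) + (79 - 684)/4939000 = -2530419/(-47068) - 605*1/4939000 = -2530419*(-1/47068) - 11/89800 = 2530419/47068 - 11/89800 = 56807777113/1056676600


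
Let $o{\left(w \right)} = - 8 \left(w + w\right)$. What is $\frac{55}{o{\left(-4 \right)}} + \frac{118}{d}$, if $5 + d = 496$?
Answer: $\frac{34557}{31424} \approx 1.0997$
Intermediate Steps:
$d = 491$ ($d = -5 + 496 = 491$)
$o{\left(w \right)} = - 16 w$ ($o{\left(w \right)} = - 8 \cdot 2 w = - 16 w$)
$\frac{55}{o{\left(-4 \right)}} + \frac{118}{d} = \frac{55}{\left(-16\right) \left(-4\right)} + \frac{118}{491} = \frac{55}{64} + 118 \cdot \frac{1}{491} = 55 \cdot \frac{1}{64} + \frac{118}{491} = \frac{55}{64} + \frac{118}{491} = \frac{34557}{31424}$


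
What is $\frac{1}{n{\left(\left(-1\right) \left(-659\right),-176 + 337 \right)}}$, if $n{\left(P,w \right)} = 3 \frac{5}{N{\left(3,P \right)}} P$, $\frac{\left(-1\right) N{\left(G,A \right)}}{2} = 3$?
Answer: $- \frac{2}{3295} \approx -0.00060698$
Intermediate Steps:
$N{\left(G,A \right)} = -6$ ($N{\left(G,A \right)} = \left(-2\right) 3 = -6$)
$n{\left(P,w \right)} = - \frac{5 P}{2}$ ($n{\left(P,w \right)} = 3 \frac{5}{-6} P = 3 \cdot 5 \left(- \frac{1}{6}\right) P = 3 \left(- \frac{5}{6}\right) P = - \frac{5 P}{2}$)
$\frac{1}{n{\left(\left(-1\right) \left(-659\right),-176 + 337 \right)}} = \frac{1}{\left(- \frac{5}{2}\right) \left(\left(-1\right) \left(-659\right)\right)} = \frac{1}{\left(- \frac{5}{2}\right) 659} = \frac{1}{- \frac{3295}{2}} = - \frac{2}{3295}$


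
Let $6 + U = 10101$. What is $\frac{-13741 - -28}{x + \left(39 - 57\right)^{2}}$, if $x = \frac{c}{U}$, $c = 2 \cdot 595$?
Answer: $- \frac{27686547}{654394} \approx -42.309$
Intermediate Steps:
$U = 10095$ ($U = -6 + 10101 = 10095$)
$c = 1190$
$x = \frac{238}{2019}$ ($x = \frac{1190}{10095} = 1190 \cdot \frac{1}{10095} = \frac{238}{2019} \approx 0.11788$)
$\frac{-13741 - -28}{x + \left(39 - 57\right)^{2}} = \frac{-13741 - -28}{\frac{238}{2019} + \left(39 - 57\right)^{2}} = \frac{-13741 + 28}{\frac{238}{2019} + \left(-18\right)^{2}} = - \frac{13713}{\frac{238}{2019} + 324} = - \frac{13713}{\frac{654394}{2019}} = \left(-13713\right) \frac{2019}{654394} = - \frac{27686547}{654394}$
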